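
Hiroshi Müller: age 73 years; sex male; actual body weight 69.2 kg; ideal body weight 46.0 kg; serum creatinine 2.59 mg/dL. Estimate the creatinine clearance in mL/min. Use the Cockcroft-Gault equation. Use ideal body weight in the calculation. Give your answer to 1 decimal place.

CrCl = (140 − 73) × 46 / (72 × 2.59) = 3082.0 / 186.48 ≈ 16.5 mL/min

16.5 mL/min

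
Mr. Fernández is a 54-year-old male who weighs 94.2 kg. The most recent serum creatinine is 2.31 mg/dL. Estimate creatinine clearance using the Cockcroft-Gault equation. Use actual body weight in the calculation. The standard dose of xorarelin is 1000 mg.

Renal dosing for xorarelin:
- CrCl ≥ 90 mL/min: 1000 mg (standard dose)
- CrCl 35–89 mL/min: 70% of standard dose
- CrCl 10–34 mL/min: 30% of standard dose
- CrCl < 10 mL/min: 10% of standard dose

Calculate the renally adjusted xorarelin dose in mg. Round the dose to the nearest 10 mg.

700 mg

CrCl = (140 − 54) × 94.2 / (72 × 2.31) = 8101.2 / 166.32 ≈ 48.7 mL/min
CrCl ≈ 49 mL/min → bracket 35–89 mL/min.
70% of 1000 mg = 700 mg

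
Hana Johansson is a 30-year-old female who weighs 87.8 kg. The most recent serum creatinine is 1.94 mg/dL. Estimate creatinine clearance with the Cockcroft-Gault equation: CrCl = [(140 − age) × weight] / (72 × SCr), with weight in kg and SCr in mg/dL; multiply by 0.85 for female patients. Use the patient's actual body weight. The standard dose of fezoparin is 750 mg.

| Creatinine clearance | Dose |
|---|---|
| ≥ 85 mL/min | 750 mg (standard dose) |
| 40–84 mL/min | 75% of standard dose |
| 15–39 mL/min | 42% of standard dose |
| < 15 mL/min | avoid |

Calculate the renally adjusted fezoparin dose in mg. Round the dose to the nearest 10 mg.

CrCl = (140 − 30) × 87.8 / (72 × 1.94) × 0.85 = 9658.0 / 139.68 × 0.85 ≈ 58.8 mL/min
CrCl ≈ 59 mL/min → bracket 40–84 mL/min.
75% of 750 mg = 562.5 mg → 560 mg

560 mg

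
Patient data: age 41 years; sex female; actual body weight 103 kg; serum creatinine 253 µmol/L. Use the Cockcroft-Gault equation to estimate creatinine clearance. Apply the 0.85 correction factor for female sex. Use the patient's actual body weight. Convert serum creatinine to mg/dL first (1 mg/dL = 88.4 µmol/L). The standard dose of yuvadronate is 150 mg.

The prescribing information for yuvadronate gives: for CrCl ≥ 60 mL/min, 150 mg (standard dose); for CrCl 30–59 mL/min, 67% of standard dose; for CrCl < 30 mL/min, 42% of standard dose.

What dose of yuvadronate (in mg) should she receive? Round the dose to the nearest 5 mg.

100 mg

SCr = 253 / 88.4 = 2.862 mg/dL
CrCl = (140 − 41) × 103 / (72 × 2.862) × 0.85 = 10197.0 / 206.06 × 0.85 ≈ 42.1 mL/min
CrCl ≈ 42 mL/min → bracket 30–59 mL/min.
67% of 150 mg = 100.5 mg → 100 mg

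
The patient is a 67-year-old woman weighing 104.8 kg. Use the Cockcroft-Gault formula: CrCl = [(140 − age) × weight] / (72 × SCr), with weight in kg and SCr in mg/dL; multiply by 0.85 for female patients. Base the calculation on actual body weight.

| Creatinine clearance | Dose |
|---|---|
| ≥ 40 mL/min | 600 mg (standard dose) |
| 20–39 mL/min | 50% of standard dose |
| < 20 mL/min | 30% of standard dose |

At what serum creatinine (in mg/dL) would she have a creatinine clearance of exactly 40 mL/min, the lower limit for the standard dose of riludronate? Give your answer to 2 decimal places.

2.26 mg/dL

Standard dose requires CrCl ≥ 40 mL/min.
Set (140 − 67) × 104.8 × 0.85 / (72 × SCr) = 40
SCr = (140 − 67) × 104.8 × 0.85 / (72 × 40) = 2.258 mg/dL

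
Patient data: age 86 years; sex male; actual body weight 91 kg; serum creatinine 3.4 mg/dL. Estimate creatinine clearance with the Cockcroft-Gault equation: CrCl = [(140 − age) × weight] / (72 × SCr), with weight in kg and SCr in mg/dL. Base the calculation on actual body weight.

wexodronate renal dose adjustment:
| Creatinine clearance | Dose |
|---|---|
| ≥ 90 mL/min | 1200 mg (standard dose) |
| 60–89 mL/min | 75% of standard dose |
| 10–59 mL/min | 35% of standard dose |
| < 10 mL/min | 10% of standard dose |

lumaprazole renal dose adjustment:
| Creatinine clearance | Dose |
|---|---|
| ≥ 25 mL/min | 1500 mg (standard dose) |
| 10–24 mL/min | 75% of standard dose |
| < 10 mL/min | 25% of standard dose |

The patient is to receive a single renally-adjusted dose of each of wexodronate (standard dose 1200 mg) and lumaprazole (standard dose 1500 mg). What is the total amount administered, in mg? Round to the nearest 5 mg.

1545 mg

CrCl = (140 − 86) × 91 / (72 × 3.4) = 4914.0 / 244.80 ≈ 20.1 mL/min
CrCl ≈ 20 mL/min.
wexodronate: 10–59 mL/min → 35% of 1200 mg = 420 mg.
lumaprazole: 10–24 mL/min → 75% of 1500 mg = 1125 mg.
Total = 420 + 1125 = 1545 mg.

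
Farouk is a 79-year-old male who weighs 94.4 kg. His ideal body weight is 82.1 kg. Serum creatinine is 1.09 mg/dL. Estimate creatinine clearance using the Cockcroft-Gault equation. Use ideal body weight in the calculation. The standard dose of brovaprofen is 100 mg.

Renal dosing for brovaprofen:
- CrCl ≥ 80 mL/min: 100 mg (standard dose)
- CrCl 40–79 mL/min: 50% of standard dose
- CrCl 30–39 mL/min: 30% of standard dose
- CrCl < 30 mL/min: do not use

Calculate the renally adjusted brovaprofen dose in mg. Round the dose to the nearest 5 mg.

50 mg

CrCl = (140 − 79) × 82.1 / (72 × 1.09) = 5008.1 / 78.48 ≈ 63.8 mL/min
CrCl ≈ 64 mL/min → bracket 40–79 mL/min.
50% of 100 mg = 50 mg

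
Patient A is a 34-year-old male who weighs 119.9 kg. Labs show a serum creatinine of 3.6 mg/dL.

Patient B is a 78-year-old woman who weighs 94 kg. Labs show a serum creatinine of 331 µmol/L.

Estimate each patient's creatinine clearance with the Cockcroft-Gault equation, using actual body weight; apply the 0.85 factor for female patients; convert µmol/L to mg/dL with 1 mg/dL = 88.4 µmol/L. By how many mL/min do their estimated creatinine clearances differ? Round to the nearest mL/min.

Patient A: CrCl = (140 − 34) × 119.9 / (72 × 3.6) = 12709.4 / 259.20 ≈ 49.0 mL/min
Patient B: SCr = 331 / 88.4 = 3.744 mg/dL
Patient B: CrCl = (140 − 78) × 94 / (72 × 3.744) × 0.85 = 5828.0 / 269.57 × 0.85 ≈ 18.4 mL/min
|49.0 − 18.4| = 30.6 mL/min

31 mL/min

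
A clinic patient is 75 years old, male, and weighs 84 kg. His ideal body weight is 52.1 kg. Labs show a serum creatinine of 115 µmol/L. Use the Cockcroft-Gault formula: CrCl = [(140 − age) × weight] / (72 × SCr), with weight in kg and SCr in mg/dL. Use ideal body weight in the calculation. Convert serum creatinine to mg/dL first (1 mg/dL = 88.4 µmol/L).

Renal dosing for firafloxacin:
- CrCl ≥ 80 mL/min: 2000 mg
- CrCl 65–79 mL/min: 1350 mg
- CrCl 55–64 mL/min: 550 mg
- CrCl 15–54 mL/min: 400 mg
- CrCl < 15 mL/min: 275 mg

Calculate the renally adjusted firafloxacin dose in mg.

400 mg

SCr = 115 / 88.4 = 1.301 mg/dL
CrCl = (140 − 75) × 52.1 / (72 × 1.301) = 3386.5 / 93.67 ≈ 36.2 mL/min
CrCl ≈ 36 mL/min → bracket 15–54 mL/min.
Dose for this bracket: 400 mg.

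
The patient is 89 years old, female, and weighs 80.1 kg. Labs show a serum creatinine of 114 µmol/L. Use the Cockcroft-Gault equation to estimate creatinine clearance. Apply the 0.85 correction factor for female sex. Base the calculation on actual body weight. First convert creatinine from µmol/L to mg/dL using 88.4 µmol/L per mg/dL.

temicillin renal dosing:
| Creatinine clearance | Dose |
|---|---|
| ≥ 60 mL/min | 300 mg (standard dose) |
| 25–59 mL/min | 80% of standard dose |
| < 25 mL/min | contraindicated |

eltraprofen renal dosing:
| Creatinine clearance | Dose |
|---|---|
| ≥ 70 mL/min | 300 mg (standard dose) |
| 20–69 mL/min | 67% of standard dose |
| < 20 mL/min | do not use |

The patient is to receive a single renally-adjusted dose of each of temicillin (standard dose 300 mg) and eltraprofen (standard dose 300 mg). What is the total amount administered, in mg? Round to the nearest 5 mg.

440 mg

SCr = 114 / 88.4 = 1.29 mg/dL
CrCl = (140 − 89) × 80.1 / (72 × 1.29) × 0.85 = 4085.1 / 92.88 × 0.85 ≈ 37.4 mL/min
CrCl ≈ 37 mL/min.
temicillin: 25–59 mL/min → 80% of 300 mg = 240 mg.
eltraprofen: 20–69 mL/min → 67% of 300 mg = 201 mg.
Total = 240 + 201 = 441 mg.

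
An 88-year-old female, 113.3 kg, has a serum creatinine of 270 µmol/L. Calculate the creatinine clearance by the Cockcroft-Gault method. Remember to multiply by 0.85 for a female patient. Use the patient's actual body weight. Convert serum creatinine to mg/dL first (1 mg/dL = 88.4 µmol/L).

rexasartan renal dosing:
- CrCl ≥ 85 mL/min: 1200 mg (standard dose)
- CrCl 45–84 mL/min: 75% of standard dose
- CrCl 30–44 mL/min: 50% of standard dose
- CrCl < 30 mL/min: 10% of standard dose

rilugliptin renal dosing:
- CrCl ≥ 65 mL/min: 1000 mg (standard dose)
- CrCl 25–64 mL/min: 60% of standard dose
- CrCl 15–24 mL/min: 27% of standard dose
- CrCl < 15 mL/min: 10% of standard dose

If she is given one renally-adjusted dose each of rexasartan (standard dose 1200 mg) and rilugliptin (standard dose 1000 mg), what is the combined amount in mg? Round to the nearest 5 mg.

390 mg

SCr = 270 / 88.4 = 3.054 mg/dL
CrCl = (140 − 88) × 113.3 / (72 × 3.054) × 0.85 = 5891.6 / 219.89 × 0.85 ≈ 22.8 mL/min
CrCl ≈ 23 mL/min.
rexasartan: < 30 mL/min → 10% of 1200 mg = 120 mg.
rilugliptin: 15–24 mL/min → 27% of 1000 mg = 270 mg.
Total = 120 + 270 = 390 mg.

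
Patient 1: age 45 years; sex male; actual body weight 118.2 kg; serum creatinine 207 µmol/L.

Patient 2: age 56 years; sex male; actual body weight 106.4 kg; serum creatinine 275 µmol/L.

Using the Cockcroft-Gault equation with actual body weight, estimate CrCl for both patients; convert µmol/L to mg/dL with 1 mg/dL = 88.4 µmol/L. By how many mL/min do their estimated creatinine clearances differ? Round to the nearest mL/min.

27 mL/min

Patient 1: SCr = 207 / 88.4 = 2.342 mg/dL
Patient 1: CrCl = (140 − 45) × 118.2 / (72 × 2.342) = 11229.0 / 168.62 ≈ 66.6 mL/min
Patient 2: SCr = 275 / 88.4 = 3.111 mg/dL
Patient 2: CrCl = (140 − 56) × 106.4 / (72 × 3.111) = 8937.6 / 223.99 ≈ 39.9 mL/min
|66.6 − 39.9| = 26.7 mL/min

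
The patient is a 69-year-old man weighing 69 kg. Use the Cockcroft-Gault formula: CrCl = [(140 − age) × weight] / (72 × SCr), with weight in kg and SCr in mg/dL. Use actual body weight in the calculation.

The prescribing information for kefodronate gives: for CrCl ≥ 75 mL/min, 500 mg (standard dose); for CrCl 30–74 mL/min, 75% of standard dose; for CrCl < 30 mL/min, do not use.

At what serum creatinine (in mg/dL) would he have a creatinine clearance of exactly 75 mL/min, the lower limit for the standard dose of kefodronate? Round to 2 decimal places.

0.91 mg/dL

Standard dose requires CrCl ≥ 75 mL/min.
Set (140 − 69) × 69 / (72 × SCr) = 75
SCr = (140 − 69) × 69 / (72 × 75) = 0.907 mg/dL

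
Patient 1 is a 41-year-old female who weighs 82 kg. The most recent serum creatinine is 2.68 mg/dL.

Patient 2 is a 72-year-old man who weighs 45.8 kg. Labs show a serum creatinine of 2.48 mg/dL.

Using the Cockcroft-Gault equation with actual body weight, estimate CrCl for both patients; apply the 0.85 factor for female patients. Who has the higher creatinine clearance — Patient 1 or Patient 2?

Patient 1

Patient 1: CrCl = (140 − 41) × 82 / (72 × 2.68) × 0.85 = 8118.0 / 192.96 × 0.85 ≈ 35.8 mL/min
Patient 2: CrCl = (140 − 72) × 45.8 / (72 × 2.48) = 3114.4 / 178.56 ≈ 17.4 mL/min
35.8 vs 17.4 mL/min → Patient 1 is higher.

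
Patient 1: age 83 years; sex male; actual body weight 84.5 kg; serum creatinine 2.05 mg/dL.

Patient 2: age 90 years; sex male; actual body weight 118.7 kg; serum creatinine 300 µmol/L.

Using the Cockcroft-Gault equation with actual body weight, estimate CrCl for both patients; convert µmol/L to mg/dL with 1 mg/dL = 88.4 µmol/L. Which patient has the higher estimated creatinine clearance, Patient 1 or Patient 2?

Patient 1

Patient 1: CrCl = (140 − 83) × 84.5 / (72 × 2.05) = 4816.5 / 147.60 ≈ 32.6 mL/min
Patient 2: SCr = 300 / 88.4 = 3.394 mg/dL
Patient 2: CrCl = (140 − 90) × 118.7 / (72 × 3.394) = 5935.0 / 244.37 ≈ 24.3 mL/min
32.6 vs 24.3 mL/min → Patient 1 is higher.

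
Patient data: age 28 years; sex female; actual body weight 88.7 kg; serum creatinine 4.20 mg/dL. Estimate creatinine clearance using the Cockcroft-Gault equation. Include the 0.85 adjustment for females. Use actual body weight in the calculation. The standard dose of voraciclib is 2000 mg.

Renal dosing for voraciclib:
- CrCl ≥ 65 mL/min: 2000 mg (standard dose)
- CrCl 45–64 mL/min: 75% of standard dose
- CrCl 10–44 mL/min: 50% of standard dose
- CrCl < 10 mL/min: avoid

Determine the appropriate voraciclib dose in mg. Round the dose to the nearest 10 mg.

CrCl = (140 − 28) × 88.7 / (72 × 4.2) × 0.85 = 9934.4 / 302.40 × 0.85 ≈ 27.9 mL/min
CrCl ≈ 28 mL/min → bracket 10–44 mL/min.
50% of 2000 mg = 1000 mg

1000 mg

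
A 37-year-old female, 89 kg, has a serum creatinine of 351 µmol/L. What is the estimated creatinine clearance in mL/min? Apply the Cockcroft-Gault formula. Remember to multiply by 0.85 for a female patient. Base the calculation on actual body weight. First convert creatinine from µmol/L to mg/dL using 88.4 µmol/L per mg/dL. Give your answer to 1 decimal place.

27.3 mL/min

SCr = 351 / 88.4 = 3.971 mg/dL
CrCl = (140 − 37) × 89 / (72 × 3.971) × 0.85 = 9167.0 / 285.91 × 0.85 ≈ 27.3 mL/min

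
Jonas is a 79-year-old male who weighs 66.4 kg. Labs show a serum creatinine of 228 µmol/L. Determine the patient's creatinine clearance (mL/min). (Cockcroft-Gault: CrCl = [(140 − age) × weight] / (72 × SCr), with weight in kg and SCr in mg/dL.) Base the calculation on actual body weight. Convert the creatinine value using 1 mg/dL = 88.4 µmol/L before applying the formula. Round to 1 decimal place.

21.8 mL/min

SCr = 228 / 88.4 = 2.579 mg/dL
CrCl = (140 − 79) × 66.4 / (72 × 2.579) = 4050.4 / 185.69 ≈ 21.8 mL/min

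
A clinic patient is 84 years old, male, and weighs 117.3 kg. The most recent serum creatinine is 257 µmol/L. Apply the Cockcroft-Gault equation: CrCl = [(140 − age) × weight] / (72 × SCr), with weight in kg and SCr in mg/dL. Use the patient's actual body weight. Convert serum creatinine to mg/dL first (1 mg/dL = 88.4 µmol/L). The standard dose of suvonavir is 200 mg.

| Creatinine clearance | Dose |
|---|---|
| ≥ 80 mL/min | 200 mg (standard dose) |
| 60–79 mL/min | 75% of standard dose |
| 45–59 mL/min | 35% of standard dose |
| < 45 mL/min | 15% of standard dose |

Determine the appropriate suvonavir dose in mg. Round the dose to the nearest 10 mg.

30 mg

SCr = 257 / 88.4 = 2.907 mg/dL
CrCl = (140 − 84) × 117.3 / (72 × 2.907) = 6568.8 / 209.30 ≈ 31.4 mL/min
CrCl ≈ 31 mL/min → bracket < 45 mL/min.
15% of 200 mg = 30 mg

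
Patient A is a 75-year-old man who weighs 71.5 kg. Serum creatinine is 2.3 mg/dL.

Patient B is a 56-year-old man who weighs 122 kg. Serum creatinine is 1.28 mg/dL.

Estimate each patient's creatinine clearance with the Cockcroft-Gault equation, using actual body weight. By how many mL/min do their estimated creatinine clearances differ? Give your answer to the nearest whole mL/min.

83 mL/min

Patient A: CrCl = (140 − 75) × 71.5 / (72 × 2.3) = 4647.5 / 165.60 ≈ 28.1 mL/min
Patient B: CrCl = (140 − 56) × 122 / (72 × 1.28) = 10248.0 / 92.16 ≈ 111.2 mL/min
|28.1 − 111.2| = 83.1 mL/min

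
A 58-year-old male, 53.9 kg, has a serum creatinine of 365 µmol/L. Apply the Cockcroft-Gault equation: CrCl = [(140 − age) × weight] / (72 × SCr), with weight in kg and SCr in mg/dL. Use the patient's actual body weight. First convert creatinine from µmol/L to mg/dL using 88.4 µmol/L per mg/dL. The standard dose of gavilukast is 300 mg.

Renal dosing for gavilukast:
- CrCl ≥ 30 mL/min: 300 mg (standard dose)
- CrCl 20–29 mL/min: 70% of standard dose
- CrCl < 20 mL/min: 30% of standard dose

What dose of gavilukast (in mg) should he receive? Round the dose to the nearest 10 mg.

SCr = 365 / 88.4 = 4.129 mg/dL
CrCl = (140 − 58) × 53.9 / (72 × 4.129) = 4419.8 / 297.29 ≈ 14.9 mL/min
CrCl ≈ 15 mL/min → bracket < 20 mL/min.
30% of 300 mg = 90 mg

90 mg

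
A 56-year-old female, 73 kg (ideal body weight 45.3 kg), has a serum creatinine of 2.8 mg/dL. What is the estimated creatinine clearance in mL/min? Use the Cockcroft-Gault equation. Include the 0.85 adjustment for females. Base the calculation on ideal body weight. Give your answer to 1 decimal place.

CrCl = (140 − 56) × 45.3 / (72 × 2.8) × 0.85 = 3805.2 / 201.60 × 0.85 ≈ 16.0 mL/min

16.0 mL/min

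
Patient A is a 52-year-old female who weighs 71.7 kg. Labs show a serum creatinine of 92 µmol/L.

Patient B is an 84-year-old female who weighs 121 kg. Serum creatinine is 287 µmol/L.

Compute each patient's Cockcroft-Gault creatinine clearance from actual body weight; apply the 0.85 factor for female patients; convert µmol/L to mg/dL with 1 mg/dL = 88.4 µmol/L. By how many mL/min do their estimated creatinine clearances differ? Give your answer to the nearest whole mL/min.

47 mL/min

Patient A: SCr = 92 / 88.4 = 1.041 mg/dL
Patient A: CrCl = (140 − 52) × 71.7 / (72 × 1.041) × 0.85 = 6309.6 / 74.95 × 0.85 ≈ 71.6 mL/min
Patient B: SCr = 287 / 88.4 = 3.247 mg/dL
Patient B: CrCl = (140 − 84) × 121 / (72 × 3.247) × 0.85 = 6776.0 / 233.78 × 0.85 ≈ 24.6 mL/min
|71.6 − 24.6| = 47.0 mL/min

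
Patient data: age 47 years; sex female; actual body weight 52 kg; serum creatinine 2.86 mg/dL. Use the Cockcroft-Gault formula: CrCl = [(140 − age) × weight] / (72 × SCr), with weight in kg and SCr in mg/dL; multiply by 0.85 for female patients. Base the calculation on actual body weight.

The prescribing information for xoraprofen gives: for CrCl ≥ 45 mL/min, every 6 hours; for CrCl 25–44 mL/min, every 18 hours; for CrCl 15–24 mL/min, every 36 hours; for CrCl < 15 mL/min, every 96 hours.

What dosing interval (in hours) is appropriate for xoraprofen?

CrCl = (140 − 47) × 52 / (72 × 2.86) × 0.85 = 4836.0 / 205.92 × 0.85 ≈ 20.0 mL/min
CrCl ≈ 20 mL/min → bracket 15–24 mL/min → every 36 hours.

every 36 hours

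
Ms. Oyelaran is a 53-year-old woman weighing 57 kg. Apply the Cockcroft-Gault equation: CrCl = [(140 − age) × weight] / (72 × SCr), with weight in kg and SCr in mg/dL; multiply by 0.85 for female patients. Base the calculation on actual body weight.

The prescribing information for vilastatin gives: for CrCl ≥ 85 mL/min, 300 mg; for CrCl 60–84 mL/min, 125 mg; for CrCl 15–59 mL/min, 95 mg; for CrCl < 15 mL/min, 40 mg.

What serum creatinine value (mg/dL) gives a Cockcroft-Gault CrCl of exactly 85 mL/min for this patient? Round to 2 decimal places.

0.69 mg/dL

Standard dose requires CrCl ≥ 85 mL/min.
Set (140 − 53) × 57 × 0.85 / (72 × SCr) = 85
SCr = (140 − 53) × 57 × 0.85 / (72 × 85) = 0.689 mg/dL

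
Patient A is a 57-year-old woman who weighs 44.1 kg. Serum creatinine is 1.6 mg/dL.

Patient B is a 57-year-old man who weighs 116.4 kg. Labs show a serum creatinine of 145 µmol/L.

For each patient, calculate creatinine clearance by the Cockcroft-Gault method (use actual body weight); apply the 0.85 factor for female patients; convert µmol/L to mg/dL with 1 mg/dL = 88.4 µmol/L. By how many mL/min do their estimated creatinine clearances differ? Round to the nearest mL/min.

Patient A: CrCl = (140 − 57) × 44.1 / (72 × 1.6) × 0.85 = 3660.3 / 115.20 × 0.85 ≈ 27.0 mL/min
Patient B: SCr = 145 / 88.4 = 1.64 mg/dL
Patient B: CrCl = (140 − 57) × 116.4 / (72 × 1.64) = 9661.2 / 118.08 ≈ 81.8 mL/min
|27.0 − 81.8| = 54.8 mL/min

55 mL/min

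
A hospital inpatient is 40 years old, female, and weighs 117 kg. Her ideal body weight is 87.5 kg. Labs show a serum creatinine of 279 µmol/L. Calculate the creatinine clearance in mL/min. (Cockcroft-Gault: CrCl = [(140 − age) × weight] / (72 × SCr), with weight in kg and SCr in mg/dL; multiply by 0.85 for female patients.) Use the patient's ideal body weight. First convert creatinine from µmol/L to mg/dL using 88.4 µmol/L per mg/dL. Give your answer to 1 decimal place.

32.7 mL/min

SCr = 279 / 88.4 = 3.156 mg/dL
CrCl = (140 − 40) × 87.5 / (72 × 3.156) × 0.85 = 8750.0 / 227.23 × 0.85 ≈ 32.7 mL/min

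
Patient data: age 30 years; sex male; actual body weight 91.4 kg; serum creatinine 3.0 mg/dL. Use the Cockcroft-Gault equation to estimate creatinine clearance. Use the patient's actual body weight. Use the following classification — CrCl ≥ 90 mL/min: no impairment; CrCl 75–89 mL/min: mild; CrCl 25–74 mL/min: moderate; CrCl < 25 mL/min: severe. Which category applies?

CrCl = (140 − 30) × 91.4 / (72 × 3) = 10054.0 / 216.00 ≈ 46.5 mL/min
47 mL/min falls in the 'moderate' range.

moderate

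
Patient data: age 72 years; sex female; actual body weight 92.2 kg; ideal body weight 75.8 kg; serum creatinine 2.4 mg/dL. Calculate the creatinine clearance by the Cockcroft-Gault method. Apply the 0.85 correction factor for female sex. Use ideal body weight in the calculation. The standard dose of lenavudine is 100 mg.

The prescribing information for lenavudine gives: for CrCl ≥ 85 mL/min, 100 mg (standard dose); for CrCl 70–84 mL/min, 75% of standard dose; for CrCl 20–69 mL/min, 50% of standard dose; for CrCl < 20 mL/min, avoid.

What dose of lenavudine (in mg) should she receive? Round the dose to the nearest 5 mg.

CrCl = (140 − 72) × 75.8 / (72 × 2.4) × 0.85 = 5154.4 / 172.80 × 0.85 ≈ 25.4 mL/min
CrCl ≈ 25 mL/min → bracket 20–69 mL/min.
50% of 100 mg = 50 mg

50 mg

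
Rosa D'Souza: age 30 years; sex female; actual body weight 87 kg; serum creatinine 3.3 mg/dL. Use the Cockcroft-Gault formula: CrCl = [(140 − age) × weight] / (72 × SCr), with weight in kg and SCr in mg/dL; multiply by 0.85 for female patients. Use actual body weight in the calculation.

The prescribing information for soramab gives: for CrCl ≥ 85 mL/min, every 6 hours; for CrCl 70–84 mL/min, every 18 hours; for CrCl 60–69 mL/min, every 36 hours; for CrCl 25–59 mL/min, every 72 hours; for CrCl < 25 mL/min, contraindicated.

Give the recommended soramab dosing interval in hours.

CrCl = (140 − 30) × 87 / (72 × 3.3) × 0.85 = 9570.0 / 237.60 × 0.85 ≈ 34.2 mL/min
CrCl ≈ 34 mL/min → bracket 25–59 mL/min → every 72 hours.

every 72 hours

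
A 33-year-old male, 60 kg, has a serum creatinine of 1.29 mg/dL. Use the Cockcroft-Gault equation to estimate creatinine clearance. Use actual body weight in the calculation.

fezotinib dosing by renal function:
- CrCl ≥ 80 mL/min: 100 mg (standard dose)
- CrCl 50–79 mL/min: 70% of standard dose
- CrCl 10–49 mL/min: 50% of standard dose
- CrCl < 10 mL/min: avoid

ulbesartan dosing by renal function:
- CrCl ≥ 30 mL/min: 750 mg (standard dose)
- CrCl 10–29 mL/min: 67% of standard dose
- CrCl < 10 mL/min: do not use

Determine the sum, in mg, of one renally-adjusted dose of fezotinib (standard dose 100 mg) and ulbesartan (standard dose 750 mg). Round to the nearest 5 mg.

820 mg

CrCl = (140 − 33) × 60 / (72 × 1.29) = 6420.0 / 92.88 ≈ 69.1 mL/min
CrCl ≈ 69 mL/min.
fezotinib: 50–79 mL/min → 70% of 100 mg = 70 mg.
ulbesartan: ≥ 30 mL/min → 100% of 750 mg = 750 mg.
Total = 70 + 750 = 820 mg.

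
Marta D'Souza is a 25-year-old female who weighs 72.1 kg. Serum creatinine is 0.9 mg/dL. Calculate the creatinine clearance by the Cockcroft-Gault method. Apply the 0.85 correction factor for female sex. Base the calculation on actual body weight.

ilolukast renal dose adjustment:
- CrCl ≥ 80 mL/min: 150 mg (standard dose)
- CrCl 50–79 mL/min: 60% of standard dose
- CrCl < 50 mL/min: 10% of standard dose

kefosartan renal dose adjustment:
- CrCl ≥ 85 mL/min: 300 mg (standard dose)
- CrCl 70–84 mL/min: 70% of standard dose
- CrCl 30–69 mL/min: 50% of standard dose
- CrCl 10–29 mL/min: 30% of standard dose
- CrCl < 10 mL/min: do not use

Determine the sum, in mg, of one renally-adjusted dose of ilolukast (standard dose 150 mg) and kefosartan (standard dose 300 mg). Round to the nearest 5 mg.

450 mg

CrCl = (140 − 25) × 72.1 / (72 × 0.9) × 0.85 = 8291.5 / 64.80 × 0.85 ≈ 108.8 mL/min
CrCl ≈ 109 mL/min.
ilolukast: ≥ 80 mL/min → 100% of 150 mg = 150 mg.
kefosartan: ≥ 85 mL/min → 100% of 300 mg = 300 mg.
Total = 150 + 300 = 450 mg.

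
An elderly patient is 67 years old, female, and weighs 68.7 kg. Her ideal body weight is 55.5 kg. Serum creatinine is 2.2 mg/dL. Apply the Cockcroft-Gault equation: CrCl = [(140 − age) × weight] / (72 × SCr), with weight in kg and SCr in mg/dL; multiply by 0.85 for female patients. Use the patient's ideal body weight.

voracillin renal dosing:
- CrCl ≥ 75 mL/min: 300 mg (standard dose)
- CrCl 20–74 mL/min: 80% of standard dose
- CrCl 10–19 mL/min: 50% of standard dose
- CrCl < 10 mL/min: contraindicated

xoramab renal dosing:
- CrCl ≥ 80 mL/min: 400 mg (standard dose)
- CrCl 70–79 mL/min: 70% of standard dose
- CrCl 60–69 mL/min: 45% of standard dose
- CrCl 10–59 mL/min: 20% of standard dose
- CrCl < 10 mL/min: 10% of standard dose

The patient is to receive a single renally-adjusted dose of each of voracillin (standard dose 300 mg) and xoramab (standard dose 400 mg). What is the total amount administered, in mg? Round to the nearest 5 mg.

CrCl = (140 − 67) × 55.5 / (72 × 2.2) × 0.85 = 4051.5 / 158.40 × 0.85 ≈ 21.7 mL/min
CrCl ≈ 22 mL/min.
voracillin: 20–74 mL/min → 80% of 300 mg = 240 mg.
xoramab: 10–59 mL/min → 20% of 400 mg = 80 mg.
Total = 240 + 80 = 320 mg.

320 mg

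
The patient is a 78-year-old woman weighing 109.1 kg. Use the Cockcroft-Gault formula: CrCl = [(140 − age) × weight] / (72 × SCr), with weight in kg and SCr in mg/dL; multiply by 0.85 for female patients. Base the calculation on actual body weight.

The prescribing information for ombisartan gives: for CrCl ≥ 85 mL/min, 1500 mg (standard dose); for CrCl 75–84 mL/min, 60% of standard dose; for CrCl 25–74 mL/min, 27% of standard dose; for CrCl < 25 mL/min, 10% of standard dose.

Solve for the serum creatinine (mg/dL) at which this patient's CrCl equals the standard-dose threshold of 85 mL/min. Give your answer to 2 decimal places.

Standard dose requires CrCl ≥ 85 mL/min.
Set (140 − 78) × 109.1 × 0.85 / (72 × SCr) = 85
SCr = (140 − 78) × 109.1 × 0.85 / (72 × 85) = 0.939 mg/dL

0.94 mg/dL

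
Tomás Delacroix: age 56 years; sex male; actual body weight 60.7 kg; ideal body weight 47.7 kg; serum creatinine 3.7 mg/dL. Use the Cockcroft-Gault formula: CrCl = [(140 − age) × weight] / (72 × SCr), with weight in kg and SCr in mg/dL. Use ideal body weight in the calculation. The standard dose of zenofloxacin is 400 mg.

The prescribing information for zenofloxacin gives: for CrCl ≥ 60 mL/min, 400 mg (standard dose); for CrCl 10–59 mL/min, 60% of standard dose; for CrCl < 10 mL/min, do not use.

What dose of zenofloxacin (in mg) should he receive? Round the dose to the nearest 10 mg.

CrCl = (140 − 56) × 47.7 / (72 × 3.7) = 4006.8 / 266.40 ≈ 15.0 mL/min
CrCl ≈ 15 mL/min → bracket 10–59 mL/min.
60% of 400 mg = 240 mg

240 mg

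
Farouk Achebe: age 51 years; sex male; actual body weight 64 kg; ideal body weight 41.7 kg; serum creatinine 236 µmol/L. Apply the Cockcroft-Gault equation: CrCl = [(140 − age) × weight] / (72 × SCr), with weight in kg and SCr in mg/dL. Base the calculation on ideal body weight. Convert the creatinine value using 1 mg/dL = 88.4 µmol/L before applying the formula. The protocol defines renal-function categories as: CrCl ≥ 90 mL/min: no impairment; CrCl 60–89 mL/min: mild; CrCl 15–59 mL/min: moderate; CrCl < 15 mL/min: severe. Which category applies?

moderate

SCr = 236 / 88.4 = 2.67 mg/dL
CrCl = (140 − 51) × 41.7 / (72 × 2.67) = 3711.3 / 192.24 ≈ 19.3 mL/min
19 mL/min falls in the 'moderate' range.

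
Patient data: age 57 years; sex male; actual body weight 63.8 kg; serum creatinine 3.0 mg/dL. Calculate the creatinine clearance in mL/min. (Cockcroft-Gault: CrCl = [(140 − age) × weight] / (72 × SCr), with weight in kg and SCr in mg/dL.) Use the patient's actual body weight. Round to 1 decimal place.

24.5 mL/min

CrCl = (140 − 57) × 63.8 / (72 × 3) = 5295.4 / 216.00 ≈ 24.5 mL/min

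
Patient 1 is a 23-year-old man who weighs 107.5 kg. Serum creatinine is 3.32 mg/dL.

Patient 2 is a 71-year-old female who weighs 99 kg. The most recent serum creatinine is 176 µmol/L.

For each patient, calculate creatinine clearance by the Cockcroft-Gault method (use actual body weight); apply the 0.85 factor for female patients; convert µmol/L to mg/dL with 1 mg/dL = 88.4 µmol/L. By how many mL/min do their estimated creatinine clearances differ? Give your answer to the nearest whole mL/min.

Patient 1: CrCl = (140 − 23) × 107.5 / (72 × 3.32) = 12577.5 / 239.04 ≈ 52.6 mL/min
Patient 2: SCr = 176 / 88.4 = 1.991 mg/dL
Patient 2: CrCl = (140 − 71) × 99 / (72 × 1.991) × 0.85 = 6831.0 / 143.35 × 0.85 ≈ 40.5 mL/min
|52.6 − 40.5| = 12.1 mL/min

12 mL/min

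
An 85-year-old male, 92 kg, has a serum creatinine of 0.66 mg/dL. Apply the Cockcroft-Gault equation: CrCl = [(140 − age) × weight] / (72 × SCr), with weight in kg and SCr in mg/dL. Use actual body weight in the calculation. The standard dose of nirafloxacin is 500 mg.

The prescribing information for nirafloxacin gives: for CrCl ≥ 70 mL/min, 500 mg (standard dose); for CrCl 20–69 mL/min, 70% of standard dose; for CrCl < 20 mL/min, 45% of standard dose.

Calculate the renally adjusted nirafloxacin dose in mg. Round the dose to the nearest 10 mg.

500 mg

CrCl = (140 − 85) × 92 / (72 × 0.66) = 5060.0 / 47.52 ≈ 106.5 mL/min
CrCl ≈ 106 mL/min → bracket ≥ 70 mL/min.
100% of 500 mg = 500 mg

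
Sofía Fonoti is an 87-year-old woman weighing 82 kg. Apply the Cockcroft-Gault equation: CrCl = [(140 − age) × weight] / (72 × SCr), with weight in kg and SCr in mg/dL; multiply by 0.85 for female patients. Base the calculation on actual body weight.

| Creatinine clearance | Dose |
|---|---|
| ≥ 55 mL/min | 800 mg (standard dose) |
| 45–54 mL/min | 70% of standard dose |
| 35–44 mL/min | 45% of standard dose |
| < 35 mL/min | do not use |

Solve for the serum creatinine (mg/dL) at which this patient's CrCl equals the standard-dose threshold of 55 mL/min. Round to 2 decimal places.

Standard dose requires CrCl ≥ 55 mL/min.
Set (140 − 87) × 82 × 0.85 / (72 × SCr) = 55
SCr = (140 − 87) × 82 × 0.85 / (72 × 55) = 0.933 mg/dL

0.93 mg/dL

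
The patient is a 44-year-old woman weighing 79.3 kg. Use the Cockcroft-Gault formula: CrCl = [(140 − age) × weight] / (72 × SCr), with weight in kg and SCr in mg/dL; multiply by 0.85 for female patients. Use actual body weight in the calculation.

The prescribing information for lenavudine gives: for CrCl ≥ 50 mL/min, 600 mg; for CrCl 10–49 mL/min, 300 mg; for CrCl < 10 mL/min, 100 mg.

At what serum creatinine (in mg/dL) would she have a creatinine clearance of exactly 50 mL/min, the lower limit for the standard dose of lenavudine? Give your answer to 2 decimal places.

1.80 mg/dL

Standard dose requires CrCl ≥ 50 mL/min.
Set (140 − 44) × 79.3 × 0.85 / (72 × SCr) = 50
SCr = (140 − 44) × 79.3 × 0.85 / (72 × 50) = 1.797 mg/dL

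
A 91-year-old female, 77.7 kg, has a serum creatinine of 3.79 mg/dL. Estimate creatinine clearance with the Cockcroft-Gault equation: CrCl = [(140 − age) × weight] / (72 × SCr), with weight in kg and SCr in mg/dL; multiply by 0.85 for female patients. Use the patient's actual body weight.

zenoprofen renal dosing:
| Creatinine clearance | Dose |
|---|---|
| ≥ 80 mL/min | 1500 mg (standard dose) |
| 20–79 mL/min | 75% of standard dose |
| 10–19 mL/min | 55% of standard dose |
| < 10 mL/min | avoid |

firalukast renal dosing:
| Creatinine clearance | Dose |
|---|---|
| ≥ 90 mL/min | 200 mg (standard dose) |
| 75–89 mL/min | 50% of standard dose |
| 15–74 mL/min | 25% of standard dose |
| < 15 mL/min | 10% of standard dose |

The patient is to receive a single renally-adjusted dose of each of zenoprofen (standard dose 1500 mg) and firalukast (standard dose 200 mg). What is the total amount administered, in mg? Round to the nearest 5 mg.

CrCl = (140 − 91) × 77.7 / (72 × 3.79) × 0.85 = 3807.3 / 272.88 × 0.85 ≈ 11.9 mL/min
CrCl ≈ 12 mL/min.
zenoprofen: 10–19 mL/min → 55% of 1500 mg = 825 mg.
firalukast: < 15 mL/min → 10% of 200 mg = 20 mg.
Total = 825 + 20 = 845 mg.

845 mg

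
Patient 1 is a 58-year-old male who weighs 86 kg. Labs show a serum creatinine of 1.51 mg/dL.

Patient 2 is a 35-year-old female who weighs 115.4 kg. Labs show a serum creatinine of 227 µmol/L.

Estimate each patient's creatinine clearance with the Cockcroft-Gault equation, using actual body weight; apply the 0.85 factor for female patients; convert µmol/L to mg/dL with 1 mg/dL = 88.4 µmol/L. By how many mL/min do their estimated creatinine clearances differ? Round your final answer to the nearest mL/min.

Patient 1: CrCl = (140 − 58) × 86 / (72 × 1.51) = 7052.0 / 108.72 ≈ 64.9 mL/min
Patient 2: SCr = 227 / 88.4 = 2.568 mg/dL
Patient 2: CrCl = (140 − 35) × 115.4 / (72 × 2.568) × 0.85 = 12117.0 / 184.90 × 0.85 ≈ 55.7 mL/min
|64.9 − 55.7| = 9.2 mL/min

9 mL/min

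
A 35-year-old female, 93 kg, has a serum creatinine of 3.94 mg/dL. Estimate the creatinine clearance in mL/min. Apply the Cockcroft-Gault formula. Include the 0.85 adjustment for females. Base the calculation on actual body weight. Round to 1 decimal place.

29.3 mL/min

CrCl = (140 − 35) × 93 / (72 × 3.94) × 0.85 = 9765.0 / 283.68 × 0.85 ≈ 29.3 mL/min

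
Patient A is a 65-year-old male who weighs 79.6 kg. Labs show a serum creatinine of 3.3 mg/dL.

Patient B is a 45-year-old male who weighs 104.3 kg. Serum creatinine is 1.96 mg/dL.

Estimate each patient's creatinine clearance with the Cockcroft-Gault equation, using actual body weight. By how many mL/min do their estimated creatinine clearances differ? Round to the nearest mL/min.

Patient A: CrCl = (140 − 65) × 79.6 / (72 × 3.3) = 5970.0 / 237.60 ≈ 25.1 mL/min
Patient B: CrCl = (140 − 45) × 104.3 / (72 × 1.96) = 9908.5 / 141.12 ≈ 70.2 mL/min
|25.1 − 70.2| = 45.1 mL/min

45 mL/min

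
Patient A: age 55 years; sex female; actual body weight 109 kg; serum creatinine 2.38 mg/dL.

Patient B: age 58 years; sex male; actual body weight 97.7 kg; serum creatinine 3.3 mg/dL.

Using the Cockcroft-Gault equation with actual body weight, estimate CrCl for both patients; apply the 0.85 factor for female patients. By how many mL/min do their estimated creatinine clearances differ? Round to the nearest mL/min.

Patient A: CrCl = (140 − 55) × 109 / (72 × 2.38) × 0.85 = 9265.0 / 171.36 × 0.85 ≈ 46.0 mL/min
Patient B: CrCl = (140 − 58) × 97.7 / (72 × 3.3) = 8011.4 / 237.60 ≈ 33.7 mL/min
|46.0 − 33.7| = 12.3 mL/min

12 mL/min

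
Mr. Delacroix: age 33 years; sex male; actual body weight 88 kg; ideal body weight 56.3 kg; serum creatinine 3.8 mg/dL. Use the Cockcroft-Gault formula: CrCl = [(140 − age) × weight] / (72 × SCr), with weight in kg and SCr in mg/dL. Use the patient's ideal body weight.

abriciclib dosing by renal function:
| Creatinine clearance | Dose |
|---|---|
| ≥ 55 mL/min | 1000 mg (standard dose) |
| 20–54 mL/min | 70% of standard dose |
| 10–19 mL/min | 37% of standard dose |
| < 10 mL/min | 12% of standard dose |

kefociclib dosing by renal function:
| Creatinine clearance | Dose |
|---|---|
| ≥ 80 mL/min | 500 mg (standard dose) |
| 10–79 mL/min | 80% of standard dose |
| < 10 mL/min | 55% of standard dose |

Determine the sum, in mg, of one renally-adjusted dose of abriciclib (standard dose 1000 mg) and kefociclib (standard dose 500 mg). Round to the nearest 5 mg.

1100 mg

CrCl = (140 − 33) × 56.3 / (72 × 3.8) = 6024.1 / 273.60 ≈ 22.0 mL/min
CrCl ≈ 22 mL/min.
abriciclib: 20–54 mL/min → 70% of 1000 mg = 700 mg.
kefociclib: 10–79 mL/min → 80% of 500 mg = 400 mg.
Total = 700 + 400 = 1100 mg.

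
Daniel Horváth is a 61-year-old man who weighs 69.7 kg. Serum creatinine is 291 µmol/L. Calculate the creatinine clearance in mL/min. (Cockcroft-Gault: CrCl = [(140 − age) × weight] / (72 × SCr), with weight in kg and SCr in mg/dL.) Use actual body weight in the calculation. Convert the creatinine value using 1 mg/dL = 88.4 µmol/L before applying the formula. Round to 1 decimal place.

23.2 mL/min

SCr = 291 / 88.4 = 3.292 mg/dL
CrCl = (140 − 61) × 69.7 / (72 × 3.292) = 5506.3 / 237.02 ≈ 23.2 mL/min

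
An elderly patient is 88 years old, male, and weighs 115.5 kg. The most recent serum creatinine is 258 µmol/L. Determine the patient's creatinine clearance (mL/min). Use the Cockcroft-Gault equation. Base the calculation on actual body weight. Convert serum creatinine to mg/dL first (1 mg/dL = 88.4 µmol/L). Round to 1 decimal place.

28.6 mL/min

SCr = 258 / 88.4 = 2.919 mg/dL
CrCl = (140 − 88) × 115.5 / (72 × 2.919) = 6006.0 / 210.17 ≈ 28.6 mL/min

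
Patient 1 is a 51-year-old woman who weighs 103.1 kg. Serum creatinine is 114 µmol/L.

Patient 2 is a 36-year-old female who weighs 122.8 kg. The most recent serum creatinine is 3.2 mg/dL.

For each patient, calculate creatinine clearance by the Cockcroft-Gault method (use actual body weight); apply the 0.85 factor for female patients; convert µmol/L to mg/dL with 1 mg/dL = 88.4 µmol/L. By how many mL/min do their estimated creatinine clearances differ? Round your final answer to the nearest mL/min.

37 mL/min

Patient 1: SCr = 114 / 88.4 = 1.29 mg/dL
Patient 1: CrCl = (140 − 51) × 103.1 / (72 × 1.29) × 0.85 = 9175.9 / 92.88 × 0.85 ≈ 84.0 mL/min
Patient 2: CrCl = (140 − 36) × 122.8 / (72 × 3.2) × 0.85 = 12771.2 / 230.40 × 0.85 ≈ 47.1 mL/min
|84.0 − 47.1| = 36.9 mL/min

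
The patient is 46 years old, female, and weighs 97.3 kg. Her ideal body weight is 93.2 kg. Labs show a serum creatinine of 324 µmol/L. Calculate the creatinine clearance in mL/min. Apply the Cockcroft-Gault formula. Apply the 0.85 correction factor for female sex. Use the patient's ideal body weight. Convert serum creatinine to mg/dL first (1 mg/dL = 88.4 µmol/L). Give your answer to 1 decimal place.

SCr = 324 / 88.4 = 3.665 mg/dL
CrCl = (140 − 46) × 93.2 / (72 × 3.665) × 0.85 = 8760.8 / 263.88 × 0.85 ≈ 28.2 mL/min

28.2 mL/min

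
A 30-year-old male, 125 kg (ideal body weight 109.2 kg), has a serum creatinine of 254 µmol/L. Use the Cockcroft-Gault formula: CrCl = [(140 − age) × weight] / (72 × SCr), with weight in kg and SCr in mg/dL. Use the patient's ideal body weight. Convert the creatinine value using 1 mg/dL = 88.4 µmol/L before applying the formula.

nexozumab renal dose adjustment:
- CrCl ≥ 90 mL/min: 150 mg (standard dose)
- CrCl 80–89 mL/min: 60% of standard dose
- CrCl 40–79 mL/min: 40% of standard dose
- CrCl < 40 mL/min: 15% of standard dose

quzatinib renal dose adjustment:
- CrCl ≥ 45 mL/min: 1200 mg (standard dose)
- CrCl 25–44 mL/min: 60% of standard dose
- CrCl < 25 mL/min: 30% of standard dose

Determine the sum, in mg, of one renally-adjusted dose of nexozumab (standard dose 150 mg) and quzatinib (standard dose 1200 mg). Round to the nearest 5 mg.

1260 mg

SCr = 254 / 88.4 = 2.873 mg/dL
CrCl = (140 − 30) × 109.2 / (72 × 2.873) = 12012.0 / 206.86 ≈ 58.1 mL/min
CrCl ≈ 58 mL/min.
nexozumab: 40–79 mL/min → 40% of 150 mg = 60 mg.
quzatinib: ≥ 45 mL/min → 100% of 1200 mg = 1200 mg.
Total = 60 + 1200 = 1260 mg.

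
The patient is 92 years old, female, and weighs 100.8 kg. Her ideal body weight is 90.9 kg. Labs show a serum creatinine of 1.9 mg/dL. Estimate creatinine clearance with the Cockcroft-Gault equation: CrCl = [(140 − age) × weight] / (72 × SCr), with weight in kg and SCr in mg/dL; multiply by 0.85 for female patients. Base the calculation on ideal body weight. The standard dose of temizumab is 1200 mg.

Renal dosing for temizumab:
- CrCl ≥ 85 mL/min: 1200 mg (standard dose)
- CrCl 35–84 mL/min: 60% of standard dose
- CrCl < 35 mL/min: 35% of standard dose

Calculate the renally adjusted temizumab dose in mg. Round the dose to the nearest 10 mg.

420 mg

CrCl = (140 − 92) × 90.9 / (72 × 1.9) × 0.85 = 4363.2 / 136.80 × 0.85 ≈ 27.1 mL/min
CrCl ≈ 27 mL/min → bracket < 35 mL/min.
35% of 1200 mg = 420 mg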